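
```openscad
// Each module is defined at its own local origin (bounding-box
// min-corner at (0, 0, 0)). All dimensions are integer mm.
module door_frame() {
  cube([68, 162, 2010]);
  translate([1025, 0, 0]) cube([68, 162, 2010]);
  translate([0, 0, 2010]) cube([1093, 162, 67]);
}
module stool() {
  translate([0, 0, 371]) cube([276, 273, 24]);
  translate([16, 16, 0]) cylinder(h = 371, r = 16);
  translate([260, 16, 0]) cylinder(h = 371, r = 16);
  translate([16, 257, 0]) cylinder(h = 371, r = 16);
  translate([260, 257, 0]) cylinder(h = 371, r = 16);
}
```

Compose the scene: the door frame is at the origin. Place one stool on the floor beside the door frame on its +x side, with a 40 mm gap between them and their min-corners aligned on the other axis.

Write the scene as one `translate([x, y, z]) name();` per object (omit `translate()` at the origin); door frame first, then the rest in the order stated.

door_frame();
translate([1133, 0, 0]) stool();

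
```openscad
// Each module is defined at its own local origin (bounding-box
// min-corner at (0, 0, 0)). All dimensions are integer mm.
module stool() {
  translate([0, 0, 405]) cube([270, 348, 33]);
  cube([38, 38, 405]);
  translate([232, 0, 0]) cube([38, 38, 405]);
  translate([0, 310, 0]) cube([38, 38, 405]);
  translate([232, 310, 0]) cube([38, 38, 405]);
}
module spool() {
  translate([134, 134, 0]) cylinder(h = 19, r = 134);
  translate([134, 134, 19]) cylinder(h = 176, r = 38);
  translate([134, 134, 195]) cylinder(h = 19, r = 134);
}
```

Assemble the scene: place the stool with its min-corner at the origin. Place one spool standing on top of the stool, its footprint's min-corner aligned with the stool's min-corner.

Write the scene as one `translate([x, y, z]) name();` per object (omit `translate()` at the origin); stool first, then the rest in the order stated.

stool();
translate([0, 0, 438]) spool();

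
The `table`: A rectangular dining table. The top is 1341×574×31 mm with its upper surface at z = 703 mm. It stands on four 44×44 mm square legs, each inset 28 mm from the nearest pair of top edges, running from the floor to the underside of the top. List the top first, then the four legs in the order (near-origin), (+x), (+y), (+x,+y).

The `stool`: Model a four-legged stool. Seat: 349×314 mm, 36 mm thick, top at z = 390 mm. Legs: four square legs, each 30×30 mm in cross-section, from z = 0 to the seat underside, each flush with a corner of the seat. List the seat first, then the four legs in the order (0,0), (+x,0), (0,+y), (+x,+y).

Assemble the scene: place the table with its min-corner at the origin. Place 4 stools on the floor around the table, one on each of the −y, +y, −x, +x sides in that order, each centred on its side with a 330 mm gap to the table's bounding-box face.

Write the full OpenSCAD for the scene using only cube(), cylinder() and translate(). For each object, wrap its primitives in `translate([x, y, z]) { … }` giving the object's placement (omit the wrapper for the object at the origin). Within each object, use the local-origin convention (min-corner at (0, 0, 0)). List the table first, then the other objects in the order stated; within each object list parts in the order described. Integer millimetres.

translate([0, 0, 672]) cube([1341, 574, 31]);
translate([28, 28, 0]) cube([44, 44, 672]);
translate([1269, 28, 0]) cube([44, 44, 672]);
translate([28, 502, 0]) cube([44, 44, 672]);
translate([1269, 502, 0]) cube([44, 44, 672]);
translate([496, -644, 0]) {
  translate([0, 0, 354]) cube([349, 314, 36]);
  cube([30, 30, 354]);
  translate([319, 0, 0]) cube([30, 30, 354]);
  translate([0, 284, 0]) cube([30, 30, 354]);
  translate([319, 284, 0]) cube([30, 30, 354]);
}
translate([496, 904, 0]) {
  translate([0, 0, 354]) cube([349, 314, 36]);
  cube([30, 30, 354]);
  translate([319, 0, 0]) cube([30, 30, 354]);
  translate([0, 284, 0]) cube([30, 30, 354]);
  translate([319, 284, 0]) cube([30, 30, 354]);
}
translate([-679, 130, 0]) {
  translate([0, 0, 354]) cube([349, 314, 36]);
  cube([30, 30, 354]);
  translate([319, 0, 0]) cube([30, 30, 354]);
  translate([0, 284, 0]) cube([30, 30, 354]);
  translate([319, 284, 0]) cube([30, 30, 354]);
}
translate([1671, 130, 0]) {
  translate([0, 0, 354]) cube([349, 314, 36]);
  cube([30, 30, 354]);
  translate([319, 0, 0]) cube([30, 30, 354]);
  translate([0, 284, 0]) cube([30, 30, 354]);
  translate([319, 284, 0]) cube([30, 30, 354]);
}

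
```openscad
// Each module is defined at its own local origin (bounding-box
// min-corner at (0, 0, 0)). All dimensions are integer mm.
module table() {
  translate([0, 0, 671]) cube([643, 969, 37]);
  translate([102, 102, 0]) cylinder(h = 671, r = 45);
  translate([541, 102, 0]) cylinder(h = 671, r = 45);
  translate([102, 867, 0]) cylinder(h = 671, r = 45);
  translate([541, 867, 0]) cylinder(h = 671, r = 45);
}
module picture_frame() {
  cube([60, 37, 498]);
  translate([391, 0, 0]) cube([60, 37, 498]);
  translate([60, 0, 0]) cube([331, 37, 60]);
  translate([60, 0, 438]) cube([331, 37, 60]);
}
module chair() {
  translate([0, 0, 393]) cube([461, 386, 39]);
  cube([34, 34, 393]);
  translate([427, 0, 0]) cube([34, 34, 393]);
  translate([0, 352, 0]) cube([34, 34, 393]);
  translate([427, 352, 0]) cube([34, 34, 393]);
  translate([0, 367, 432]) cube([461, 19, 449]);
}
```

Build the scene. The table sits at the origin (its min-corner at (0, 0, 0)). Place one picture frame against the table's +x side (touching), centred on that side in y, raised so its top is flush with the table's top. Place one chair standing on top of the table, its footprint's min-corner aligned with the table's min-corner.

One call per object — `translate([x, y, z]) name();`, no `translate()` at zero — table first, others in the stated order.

table();
translate([643, 466, 210]) picture_frame();
translate([0, 0, 708]) chair();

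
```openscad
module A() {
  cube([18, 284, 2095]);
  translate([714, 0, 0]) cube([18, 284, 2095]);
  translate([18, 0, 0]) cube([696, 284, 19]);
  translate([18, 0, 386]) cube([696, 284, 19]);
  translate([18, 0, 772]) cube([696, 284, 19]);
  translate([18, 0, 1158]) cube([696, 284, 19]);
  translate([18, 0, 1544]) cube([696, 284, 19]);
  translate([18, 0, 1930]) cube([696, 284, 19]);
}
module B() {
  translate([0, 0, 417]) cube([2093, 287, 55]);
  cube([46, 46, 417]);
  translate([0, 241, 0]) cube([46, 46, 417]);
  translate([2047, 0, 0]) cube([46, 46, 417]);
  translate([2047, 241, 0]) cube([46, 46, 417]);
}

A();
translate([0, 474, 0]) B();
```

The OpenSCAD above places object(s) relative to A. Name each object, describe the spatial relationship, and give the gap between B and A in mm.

The bench's nearest face is 190 mm from the bookshelf's +y face.

A is a bookshelf. B is a bench. The bench is on the floor beside the bookshelf on its +y side. The gap between the bench and the bookshelf is 190 mm.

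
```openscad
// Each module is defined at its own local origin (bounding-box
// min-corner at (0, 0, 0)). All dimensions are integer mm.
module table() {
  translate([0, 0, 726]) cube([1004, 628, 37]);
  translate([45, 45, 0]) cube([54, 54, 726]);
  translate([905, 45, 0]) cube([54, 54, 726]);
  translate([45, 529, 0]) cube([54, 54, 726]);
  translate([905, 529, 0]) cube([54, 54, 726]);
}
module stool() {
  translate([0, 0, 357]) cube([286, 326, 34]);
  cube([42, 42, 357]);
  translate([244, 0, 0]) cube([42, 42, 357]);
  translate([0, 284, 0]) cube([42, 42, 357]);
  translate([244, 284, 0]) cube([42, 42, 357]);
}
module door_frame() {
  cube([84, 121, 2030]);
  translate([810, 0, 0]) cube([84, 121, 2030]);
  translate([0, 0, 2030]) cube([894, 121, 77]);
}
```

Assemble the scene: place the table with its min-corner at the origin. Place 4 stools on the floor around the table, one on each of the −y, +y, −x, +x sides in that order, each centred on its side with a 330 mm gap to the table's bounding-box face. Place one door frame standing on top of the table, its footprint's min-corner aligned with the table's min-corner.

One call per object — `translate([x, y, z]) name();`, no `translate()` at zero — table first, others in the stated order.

table();
translate([359, -656, 0]) stool();
translate([359, 958, 0]) stool();
translate([-616, 151, 0]) stool();
translate([1334, 151, 0]) stool();
translate([0, 0, 763]) door_frame();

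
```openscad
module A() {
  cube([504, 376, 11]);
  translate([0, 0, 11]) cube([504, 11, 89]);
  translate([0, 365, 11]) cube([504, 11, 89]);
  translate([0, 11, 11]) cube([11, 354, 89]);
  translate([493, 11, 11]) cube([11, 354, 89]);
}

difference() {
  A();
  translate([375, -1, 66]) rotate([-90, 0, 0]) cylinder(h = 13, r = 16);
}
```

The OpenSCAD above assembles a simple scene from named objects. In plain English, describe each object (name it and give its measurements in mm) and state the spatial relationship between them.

A is an open storage box with external size 504×376×100 mm and wall thickness 11 mm (the base is also 11 mm thick). The base covers the whole footprint; the four walls stand on the base, with the y-facing walls full-width and the x-facing walls fitting between their inner faces.

The open box has a circular hole of radius 16 mm through its front wall, centred at (x = 375, z = 66).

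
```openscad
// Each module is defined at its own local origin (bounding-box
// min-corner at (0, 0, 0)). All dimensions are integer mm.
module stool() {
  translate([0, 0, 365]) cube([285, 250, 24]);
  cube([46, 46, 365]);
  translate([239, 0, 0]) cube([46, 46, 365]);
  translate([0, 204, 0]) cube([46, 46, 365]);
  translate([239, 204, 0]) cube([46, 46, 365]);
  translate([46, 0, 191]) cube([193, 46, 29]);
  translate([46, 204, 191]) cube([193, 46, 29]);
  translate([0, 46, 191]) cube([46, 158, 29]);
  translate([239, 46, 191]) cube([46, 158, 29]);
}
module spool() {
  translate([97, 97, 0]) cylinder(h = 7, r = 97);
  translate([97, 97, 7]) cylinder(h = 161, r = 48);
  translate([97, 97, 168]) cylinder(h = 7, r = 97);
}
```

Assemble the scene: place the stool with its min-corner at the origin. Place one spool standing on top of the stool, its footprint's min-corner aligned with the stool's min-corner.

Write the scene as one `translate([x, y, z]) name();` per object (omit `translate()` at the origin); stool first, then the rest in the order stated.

stool();
translate([0, 0, 389]) spool();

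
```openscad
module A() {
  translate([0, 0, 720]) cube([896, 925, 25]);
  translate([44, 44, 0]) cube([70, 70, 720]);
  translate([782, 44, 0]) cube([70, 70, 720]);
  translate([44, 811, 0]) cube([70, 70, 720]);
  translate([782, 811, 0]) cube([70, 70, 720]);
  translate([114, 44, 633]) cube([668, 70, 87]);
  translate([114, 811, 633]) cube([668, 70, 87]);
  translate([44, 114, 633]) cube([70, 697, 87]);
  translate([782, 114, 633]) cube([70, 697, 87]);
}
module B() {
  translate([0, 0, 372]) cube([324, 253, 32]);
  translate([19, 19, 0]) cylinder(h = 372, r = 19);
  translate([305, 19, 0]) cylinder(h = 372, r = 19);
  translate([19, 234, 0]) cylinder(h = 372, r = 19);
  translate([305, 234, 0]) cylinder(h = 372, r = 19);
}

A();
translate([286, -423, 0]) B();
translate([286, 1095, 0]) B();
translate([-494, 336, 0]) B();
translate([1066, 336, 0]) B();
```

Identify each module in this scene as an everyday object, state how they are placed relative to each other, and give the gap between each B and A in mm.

Each stool's nearest face is 170 mm from the table's bounding box.

A is a table. B is a stool. Four stools sit around the table at the −y, +y, −x, +x sides. The gap between each stool and the table is 170 mm.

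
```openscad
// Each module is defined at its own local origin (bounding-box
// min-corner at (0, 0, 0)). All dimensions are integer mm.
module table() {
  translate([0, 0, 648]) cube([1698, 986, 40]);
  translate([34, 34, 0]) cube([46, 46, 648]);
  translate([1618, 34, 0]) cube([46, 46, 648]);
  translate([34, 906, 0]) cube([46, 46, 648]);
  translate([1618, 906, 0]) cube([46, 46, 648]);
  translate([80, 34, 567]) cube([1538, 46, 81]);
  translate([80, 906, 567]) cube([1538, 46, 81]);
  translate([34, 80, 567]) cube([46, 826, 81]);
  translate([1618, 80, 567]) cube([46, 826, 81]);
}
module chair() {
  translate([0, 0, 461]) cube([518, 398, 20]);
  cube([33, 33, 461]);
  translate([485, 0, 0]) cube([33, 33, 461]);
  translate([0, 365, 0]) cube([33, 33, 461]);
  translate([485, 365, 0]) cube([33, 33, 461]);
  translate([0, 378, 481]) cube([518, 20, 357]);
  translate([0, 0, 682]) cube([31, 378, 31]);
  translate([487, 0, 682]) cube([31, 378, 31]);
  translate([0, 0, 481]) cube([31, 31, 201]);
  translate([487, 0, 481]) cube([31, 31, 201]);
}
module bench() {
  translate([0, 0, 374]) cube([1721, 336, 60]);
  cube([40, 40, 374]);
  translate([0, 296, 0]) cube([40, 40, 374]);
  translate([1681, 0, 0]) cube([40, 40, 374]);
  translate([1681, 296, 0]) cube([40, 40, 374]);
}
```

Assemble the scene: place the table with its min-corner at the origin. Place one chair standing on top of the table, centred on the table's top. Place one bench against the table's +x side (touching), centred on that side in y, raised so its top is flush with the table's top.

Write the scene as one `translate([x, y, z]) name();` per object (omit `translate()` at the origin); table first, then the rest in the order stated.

table();
translate([590, 294, 688]) chair();
translate([1698, 325, 254]) bench();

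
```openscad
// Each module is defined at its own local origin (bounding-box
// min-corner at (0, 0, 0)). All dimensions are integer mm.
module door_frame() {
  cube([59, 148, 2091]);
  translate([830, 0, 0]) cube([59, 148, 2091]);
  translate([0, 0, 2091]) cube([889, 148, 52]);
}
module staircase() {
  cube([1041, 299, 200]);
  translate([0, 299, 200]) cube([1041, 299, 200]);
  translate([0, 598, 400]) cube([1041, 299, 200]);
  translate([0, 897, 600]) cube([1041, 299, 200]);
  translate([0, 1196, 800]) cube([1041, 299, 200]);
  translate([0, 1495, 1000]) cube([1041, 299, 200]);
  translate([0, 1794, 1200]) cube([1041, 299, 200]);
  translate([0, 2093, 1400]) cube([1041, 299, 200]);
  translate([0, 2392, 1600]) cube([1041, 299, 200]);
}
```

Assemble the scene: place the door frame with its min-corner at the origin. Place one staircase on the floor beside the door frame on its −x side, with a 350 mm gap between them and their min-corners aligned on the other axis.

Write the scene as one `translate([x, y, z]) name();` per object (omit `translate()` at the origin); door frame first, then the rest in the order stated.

door_frame();
translate([-1391, 0, 0]) staircase();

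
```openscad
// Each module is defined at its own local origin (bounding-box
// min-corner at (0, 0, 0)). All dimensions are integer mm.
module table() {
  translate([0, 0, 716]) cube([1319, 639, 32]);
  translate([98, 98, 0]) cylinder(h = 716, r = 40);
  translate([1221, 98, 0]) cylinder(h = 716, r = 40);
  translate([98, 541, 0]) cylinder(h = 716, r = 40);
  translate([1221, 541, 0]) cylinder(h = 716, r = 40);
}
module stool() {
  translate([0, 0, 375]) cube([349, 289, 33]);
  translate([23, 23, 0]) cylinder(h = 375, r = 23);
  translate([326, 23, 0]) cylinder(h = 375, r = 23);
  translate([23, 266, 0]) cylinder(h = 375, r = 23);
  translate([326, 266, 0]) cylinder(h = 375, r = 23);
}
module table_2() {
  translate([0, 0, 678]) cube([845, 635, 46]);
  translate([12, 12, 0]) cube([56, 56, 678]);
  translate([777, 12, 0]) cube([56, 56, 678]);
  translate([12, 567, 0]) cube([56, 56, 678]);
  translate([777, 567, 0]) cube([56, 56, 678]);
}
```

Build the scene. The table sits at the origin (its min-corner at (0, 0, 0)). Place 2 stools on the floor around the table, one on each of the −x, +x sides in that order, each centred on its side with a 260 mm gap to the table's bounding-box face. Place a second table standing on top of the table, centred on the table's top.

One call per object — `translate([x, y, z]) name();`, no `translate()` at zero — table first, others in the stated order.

table();
translate([-609, 175, 0]) stool();
translate([1579, 175, 0]) stool();
translate([237, 2, 748]) table_2();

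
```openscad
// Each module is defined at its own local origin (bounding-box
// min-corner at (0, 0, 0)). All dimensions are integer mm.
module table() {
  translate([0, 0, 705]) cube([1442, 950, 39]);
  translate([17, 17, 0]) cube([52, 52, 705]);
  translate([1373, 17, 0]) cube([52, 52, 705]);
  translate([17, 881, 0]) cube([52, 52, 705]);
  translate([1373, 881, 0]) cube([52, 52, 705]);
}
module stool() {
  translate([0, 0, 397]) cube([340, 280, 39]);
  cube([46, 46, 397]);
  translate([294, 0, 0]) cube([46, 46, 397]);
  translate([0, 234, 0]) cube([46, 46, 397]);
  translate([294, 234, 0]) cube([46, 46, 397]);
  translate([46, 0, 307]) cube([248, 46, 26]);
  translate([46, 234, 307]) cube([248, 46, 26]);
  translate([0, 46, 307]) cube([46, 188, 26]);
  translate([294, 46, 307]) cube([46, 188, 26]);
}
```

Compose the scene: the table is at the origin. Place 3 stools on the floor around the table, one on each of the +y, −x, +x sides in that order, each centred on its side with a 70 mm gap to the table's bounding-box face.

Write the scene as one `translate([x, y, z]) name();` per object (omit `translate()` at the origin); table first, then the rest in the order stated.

table();
translate([551, 1020, 0]) stool();
translate([-410, 335, 0]) stool();
translate([1512, 335, 0]) stool();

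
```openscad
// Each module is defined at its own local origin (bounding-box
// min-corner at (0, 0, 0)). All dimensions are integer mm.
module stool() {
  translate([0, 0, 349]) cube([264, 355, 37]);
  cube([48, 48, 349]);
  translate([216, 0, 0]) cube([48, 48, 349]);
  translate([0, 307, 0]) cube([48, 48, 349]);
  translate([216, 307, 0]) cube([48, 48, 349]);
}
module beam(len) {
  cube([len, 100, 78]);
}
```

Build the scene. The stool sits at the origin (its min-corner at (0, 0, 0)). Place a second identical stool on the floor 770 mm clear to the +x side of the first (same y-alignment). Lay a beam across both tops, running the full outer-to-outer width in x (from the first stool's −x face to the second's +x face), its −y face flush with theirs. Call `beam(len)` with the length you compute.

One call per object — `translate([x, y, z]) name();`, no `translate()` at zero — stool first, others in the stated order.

stool();
translate([1034, 0, 0]) stool();
translate([0, 0, 386]) beam(1298);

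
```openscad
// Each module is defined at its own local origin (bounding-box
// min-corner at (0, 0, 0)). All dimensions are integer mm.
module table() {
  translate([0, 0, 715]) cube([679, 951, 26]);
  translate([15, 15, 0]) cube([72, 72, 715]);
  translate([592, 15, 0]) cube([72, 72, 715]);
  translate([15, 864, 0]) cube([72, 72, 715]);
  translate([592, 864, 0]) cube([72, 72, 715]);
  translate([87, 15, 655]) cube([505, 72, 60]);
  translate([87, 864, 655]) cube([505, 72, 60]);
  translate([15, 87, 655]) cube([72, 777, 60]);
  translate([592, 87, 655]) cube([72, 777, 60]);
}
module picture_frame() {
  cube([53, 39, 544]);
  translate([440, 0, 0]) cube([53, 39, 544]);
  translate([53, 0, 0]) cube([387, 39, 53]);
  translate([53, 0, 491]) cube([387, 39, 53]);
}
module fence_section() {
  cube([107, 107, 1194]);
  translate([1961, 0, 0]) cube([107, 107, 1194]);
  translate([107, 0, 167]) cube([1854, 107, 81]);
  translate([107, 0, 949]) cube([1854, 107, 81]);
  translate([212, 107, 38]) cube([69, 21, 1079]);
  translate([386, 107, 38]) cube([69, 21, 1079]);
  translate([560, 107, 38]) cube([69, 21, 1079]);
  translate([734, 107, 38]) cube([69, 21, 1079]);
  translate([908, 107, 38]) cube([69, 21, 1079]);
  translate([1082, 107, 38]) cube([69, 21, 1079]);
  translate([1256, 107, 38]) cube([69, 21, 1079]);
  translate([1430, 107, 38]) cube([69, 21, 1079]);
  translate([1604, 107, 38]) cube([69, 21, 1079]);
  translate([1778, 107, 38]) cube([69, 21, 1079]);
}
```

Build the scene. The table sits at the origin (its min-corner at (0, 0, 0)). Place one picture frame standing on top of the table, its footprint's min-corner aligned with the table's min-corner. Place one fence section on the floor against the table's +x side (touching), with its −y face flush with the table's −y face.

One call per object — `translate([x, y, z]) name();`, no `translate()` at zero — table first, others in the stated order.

table();
translate([0, 0, 741]) picture_frame();
translate([679, 0, 0]) fence_section();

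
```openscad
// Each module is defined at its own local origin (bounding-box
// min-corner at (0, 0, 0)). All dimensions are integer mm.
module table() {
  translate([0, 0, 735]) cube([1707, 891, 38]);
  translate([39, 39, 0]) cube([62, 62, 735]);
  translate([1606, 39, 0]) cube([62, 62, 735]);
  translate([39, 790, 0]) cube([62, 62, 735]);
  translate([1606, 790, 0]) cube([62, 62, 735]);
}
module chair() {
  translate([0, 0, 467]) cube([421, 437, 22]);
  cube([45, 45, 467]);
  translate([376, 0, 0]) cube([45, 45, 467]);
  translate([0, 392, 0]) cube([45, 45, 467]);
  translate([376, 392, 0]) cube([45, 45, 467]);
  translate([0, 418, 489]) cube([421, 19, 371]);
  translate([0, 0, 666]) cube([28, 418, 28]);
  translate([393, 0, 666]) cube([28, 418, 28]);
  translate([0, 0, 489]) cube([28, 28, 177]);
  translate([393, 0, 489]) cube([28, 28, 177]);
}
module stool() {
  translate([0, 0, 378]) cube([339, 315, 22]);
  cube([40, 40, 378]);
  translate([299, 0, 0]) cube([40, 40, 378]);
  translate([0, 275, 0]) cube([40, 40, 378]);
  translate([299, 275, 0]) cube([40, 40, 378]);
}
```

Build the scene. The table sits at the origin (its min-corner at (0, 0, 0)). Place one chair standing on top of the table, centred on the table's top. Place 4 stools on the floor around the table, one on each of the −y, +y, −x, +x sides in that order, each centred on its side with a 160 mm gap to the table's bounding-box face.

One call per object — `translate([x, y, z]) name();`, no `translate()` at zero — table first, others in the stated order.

table();
translate([643, 227, 773]) chair();
translate([684, -475, 0]) stool();
translate([684, 1051, 0]) stool();
translate([-499, 288, 0]) stool();
translate([1867, 288, 0]) stool();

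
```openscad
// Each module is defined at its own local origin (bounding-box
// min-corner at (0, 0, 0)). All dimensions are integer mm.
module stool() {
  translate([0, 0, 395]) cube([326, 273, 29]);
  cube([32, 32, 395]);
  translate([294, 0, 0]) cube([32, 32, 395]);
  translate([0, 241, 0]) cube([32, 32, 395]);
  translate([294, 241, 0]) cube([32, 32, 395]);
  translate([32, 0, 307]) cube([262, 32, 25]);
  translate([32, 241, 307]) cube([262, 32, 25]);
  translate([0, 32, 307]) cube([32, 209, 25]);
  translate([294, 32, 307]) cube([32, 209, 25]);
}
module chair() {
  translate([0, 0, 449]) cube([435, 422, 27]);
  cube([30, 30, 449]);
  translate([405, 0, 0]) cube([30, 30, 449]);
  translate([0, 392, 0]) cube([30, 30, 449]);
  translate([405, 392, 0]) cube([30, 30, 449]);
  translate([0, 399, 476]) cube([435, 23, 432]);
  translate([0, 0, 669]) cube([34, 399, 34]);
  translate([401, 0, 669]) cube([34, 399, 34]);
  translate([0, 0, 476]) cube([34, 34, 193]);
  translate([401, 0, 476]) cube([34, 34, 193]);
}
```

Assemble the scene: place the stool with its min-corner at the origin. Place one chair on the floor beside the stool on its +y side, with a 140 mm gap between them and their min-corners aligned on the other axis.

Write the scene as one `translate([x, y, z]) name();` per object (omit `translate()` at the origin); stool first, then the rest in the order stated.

stool();
translate([0, 413, 0]) chair();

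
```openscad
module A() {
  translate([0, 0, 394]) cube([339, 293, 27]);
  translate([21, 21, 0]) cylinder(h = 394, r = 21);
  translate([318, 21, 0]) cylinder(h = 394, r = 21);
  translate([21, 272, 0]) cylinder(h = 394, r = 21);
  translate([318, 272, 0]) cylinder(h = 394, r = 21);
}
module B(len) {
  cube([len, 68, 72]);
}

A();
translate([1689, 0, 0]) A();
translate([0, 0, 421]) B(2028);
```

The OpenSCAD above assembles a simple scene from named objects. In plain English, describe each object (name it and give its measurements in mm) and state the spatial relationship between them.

A is a four-legged stool. The seat is a 339×293×27 mm slab whose top surface is at z = 421 mm; four round legs, each 42 mm in diameter, run from the floor (z = 0) to the underside of the seat, each leg's axis is inset half a diameter from the nearest pair of seat edges (so the leg's bounding box is flush with the corner).

B is a rectangular beam 2028 mm long (x), 68 mm deep (y), 72 mm thick (z).

The beam spans the tops of two stools placed 1350 mm apart, resting at z = 421 mm.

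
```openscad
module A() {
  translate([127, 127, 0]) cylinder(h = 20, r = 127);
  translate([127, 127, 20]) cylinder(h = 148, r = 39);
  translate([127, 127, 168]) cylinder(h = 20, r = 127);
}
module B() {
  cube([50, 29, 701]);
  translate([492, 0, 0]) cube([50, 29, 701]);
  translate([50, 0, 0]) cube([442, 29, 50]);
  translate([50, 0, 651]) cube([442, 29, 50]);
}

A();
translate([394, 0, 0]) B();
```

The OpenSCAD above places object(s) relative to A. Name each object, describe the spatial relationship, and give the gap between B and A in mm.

A is a spool. B is a picture frame. The picture frame is on the floor beside the spool on its +x side. The gap between the picture frame and the spool is 140 mm.

The picture frame's nearest face is 140 mm from the spool's +x face.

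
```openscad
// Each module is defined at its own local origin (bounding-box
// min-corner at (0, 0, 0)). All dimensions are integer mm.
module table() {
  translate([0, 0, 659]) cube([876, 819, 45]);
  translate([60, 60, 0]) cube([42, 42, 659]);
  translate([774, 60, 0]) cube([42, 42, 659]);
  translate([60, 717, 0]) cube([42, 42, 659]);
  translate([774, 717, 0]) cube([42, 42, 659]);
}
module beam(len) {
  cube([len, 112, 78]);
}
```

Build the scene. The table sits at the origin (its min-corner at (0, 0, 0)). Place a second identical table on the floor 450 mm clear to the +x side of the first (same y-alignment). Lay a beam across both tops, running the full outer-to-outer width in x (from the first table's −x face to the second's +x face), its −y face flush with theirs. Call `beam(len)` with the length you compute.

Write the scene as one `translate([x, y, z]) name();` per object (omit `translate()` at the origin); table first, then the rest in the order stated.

table();
translate([1326, 0, 0]) table();
translate([0, 0, 704]) beam(2202);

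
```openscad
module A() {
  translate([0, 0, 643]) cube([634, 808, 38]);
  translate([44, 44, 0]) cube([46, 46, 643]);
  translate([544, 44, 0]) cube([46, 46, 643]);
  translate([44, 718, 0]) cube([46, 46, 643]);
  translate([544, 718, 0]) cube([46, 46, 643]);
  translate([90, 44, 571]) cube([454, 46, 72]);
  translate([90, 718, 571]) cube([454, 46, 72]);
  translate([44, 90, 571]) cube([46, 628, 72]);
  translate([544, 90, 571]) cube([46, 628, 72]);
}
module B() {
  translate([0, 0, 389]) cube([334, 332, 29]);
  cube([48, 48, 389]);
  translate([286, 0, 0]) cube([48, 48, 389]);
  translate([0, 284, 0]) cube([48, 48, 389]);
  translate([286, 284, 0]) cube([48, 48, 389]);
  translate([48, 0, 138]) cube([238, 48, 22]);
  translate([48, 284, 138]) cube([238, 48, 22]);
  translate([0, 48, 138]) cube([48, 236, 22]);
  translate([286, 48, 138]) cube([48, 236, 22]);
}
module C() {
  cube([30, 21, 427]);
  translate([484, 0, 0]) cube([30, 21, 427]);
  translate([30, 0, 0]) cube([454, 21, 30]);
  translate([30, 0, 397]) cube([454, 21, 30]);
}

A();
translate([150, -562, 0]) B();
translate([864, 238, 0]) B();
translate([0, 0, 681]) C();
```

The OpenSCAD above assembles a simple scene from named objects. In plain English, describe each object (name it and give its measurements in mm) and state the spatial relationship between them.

A is a table: top 634 mm (x) × 808 mm (y), 38 mm thick, upper face at z = 681 mm, on four 46×46 mm square legs, each inset 44 mm from the nearest pair of top edges, running from z = 0 to the bottom of the top. Four apron rails, 46 mm thick and 72 mm tall, run between adjacent legs with their top edges flush with the underside of the top and their outer faces flush with the legs' outer faces.

B is a four-legged stool. The seat is a 334×332×29 mm slab whose top surface is at z = 418 mm; four square legs, each 48×48 mm in cross-section, run from the floor (z = 0) to the underside of the seat, each flush with a corner of the seat. Four stretchers, 48 mm wide and 22 mm tall, connect adjacent legs with their undersides at z = 138 mm, each running between the inner faces of the legs it joins and aligned with the legs' outer faces on the other axis.

C is a rectangular picture frame lying in the x–z plane (depth along y). The opening is 454 mm wide (x) by 367 mm tall (z), surrounded by a border 30 mm wide on all four sides. The frame is 21 mm deep and is made of two full-height vertical stiles with two horizontal rails fitted between them.

Two stools sit around the table at the −y, +x sides. The picture frame is on top of the table.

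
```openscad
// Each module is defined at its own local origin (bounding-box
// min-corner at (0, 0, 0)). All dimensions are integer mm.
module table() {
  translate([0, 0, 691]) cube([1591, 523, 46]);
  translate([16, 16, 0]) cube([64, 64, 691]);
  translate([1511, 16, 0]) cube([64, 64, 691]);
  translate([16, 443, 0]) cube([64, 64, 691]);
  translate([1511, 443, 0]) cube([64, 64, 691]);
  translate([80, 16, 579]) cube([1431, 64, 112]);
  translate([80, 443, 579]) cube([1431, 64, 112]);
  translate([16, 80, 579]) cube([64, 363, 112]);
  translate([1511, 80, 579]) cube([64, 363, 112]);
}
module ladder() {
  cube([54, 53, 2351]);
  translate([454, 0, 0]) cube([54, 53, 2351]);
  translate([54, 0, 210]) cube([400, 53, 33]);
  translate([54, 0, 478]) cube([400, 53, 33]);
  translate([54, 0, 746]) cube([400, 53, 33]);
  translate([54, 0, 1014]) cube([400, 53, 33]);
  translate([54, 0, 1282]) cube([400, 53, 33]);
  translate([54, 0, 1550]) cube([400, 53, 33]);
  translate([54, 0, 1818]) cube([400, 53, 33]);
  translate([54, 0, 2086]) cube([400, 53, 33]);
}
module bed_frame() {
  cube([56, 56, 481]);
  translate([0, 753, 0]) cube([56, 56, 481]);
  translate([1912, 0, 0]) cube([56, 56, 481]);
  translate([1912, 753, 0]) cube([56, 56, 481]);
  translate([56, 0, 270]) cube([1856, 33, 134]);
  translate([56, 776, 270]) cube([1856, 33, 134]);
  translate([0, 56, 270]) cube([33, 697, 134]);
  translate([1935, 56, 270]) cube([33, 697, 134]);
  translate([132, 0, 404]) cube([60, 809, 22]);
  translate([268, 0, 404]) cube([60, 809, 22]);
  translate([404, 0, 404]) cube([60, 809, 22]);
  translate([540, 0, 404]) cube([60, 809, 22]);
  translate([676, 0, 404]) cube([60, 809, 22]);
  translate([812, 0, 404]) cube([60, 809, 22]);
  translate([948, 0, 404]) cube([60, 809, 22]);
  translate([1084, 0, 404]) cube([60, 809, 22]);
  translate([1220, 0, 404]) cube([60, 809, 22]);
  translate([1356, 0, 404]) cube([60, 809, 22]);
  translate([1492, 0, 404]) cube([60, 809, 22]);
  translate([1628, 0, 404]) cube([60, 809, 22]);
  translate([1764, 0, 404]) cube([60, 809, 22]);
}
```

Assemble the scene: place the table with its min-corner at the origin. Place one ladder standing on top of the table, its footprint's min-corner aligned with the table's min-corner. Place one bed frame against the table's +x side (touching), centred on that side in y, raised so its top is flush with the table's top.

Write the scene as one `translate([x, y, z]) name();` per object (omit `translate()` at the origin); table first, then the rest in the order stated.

table();
translate([0, 0, 737]) ladder();
translate([1591, -143, 256]) bed_frame();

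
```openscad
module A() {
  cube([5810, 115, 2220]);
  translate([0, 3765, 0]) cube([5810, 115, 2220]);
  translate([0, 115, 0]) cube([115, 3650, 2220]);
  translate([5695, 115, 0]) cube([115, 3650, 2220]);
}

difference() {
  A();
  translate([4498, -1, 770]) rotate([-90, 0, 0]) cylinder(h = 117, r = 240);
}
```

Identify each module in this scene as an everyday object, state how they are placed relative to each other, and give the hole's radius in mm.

The subtracted cylinder has r = 240 mm.

A is a house frame. The house frame has a circular hole through its front wall. The hole's radius is 240 mm.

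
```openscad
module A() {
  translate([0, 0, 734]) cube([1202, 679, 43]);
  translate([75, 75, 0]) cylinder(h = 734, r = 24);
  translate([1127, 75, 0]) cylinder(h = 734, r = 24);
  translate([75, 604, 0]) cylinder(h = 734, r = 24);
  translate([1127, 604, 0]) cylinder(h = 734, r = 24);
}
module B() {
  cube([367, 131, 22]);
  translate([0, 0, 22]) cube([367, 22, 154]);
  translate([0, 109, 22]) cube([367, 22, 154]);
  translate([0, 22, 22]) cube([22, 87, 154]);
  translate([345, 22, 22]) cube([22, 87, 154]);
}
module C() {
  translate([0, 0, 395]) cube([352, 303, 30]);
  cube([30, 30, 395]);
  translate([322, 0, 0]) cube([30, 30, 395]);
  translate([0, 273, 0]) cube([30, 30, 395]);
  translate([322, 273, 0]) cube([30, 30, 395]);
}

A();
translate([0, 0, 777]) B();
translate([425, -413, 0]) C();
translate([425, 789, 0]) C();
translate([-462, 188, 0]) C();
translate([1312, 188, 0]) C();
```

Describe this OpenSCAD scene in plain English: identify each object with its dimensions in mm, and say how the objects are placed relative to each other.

A is a table with a 1202×679 mm rectangular top, 43 mm thick, top surface at z = 777 mm, supported by four round legs of 48 mm diameter, each leg's bounding box inset 51 mm from the nearest pair of top edges, running from the floor.

B is an open storage box with external size 367×131×176 mm and wall thickness 22 mm (the base is also 22 mm thick). The base covers the whole footprint; the four walls stand on the base, with the y-facing walls full-width and the x-facing walls fitting between their inner faces.

C is a simple wooden stool: a rectangular seat 352 mm (x) by 303 mm (y), 30 mm thick, top face at z = 425 mm, on four square legs, each 30×30 mm in cross-section. The legs rest on z = 0, each flush with a corner of the seat.

The open box is on top of the table. Four stools sit around the table at the −y, +y, −x, +x sides.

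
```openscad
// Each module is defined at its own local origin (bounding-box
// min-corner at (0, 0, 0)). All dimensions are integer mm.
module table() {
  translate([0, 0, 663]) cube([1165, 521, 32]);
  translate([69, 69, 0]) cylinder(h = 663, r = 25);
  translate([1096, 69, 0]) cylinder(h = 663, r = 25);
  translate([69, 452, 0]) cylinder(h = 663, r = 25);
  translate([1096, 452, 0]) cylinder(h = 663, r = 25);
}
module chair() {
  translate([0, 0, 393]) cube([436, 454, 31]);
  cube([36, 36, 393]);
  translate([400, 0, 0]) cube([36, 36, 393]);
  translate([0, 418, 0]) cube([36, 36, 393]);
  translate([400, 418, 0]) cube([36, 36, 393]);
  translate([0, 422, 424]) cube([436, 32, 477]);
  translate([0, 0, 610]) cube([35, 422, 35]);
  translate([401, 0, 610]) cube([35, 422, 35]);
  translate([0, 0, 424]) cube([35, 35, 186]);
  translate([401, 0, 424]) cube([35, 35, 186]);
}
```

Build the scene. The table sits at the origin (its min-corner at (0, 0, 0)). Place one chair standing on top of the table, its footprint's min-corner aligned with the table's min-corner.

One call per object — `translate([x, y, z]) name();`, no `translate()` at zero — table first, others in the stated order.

table();
translate([0, 0, 695]) chair();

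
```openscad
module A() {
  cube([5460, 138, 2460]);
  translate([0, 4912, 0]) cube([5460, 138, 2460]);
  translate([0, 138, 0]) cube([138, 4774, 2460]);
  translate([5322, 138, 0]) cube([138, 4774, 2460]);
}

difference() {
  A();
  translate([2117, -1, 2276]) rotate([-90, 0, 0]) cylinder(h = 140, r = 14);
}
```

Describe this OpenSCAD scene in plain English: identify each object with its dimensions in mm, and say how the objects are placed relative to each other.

A is the wall frame of a small rectangular building: four walls, each 2460 mm tall and 138 mm thick, enclosing a footprint 5460 mm (x) by 5050 mm (y) outside-to-outside, with no floor or roof. The front and back walls (the −y and +y sides) span the full width; the two side walls fit between them.

The house frame has a circular hole of radius 14 mm through its front wall, centred at (x = 2117, z = 2276).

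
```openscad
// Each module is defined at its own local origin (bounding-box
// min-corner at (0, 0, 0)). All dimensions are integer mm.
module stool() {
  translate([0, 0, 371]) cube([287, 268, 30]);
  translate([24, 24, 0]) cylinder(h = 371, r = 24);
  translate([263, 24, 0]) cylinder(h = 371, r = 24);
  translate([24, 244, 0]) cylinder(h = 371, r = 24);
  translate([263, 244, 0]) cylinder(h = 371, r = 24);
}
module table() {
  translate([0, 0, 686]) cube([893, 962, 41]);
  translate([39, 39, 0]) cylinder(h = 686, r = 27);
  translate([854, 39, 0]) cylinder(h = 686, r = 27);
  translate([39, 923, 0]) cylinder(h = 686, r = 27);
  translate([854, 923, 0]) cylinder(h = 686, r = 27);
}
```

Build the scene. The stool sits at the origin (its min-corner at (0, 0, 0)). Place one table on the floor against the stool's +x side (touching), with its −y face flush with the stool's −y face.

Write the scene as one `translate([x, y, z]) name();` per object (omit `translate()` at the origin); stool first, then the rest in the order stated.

stool();
translate([287, 0, 0]) table();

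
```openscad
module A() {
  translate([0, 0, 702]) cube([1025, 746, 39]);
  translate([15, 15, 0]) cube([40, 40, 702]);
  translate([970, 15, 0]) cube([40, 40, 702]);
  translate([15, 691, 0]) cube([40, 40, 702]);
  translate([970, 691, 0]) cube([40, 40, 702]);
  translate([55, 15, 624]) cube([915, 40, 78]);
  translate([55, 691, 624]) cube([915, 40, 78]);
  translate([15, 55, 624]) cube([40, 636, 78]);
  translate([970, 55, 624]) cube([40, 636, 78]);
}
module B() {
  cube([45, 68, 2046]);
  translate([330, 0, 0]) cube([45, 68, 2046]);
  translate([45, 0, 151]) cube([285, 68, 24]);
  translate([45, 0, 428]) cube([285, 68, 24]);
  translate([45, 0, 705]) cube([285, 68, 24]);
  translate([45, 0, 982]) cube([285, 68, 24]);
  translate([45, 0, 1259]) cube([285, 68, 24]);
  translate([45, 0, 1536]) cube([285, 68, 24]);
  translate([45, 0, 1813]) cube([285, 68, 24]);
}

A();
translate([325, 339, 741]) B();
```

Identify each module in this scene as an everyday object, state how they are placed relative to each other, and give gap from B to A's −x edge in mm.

The ladder's min-x is at 325; the table's min-x is 0; gap = 325 mm.

A is a table. B is a ladder. The ladder is on top of the table, centred. The gap from the ladder to the table's −x edge is 325 mm.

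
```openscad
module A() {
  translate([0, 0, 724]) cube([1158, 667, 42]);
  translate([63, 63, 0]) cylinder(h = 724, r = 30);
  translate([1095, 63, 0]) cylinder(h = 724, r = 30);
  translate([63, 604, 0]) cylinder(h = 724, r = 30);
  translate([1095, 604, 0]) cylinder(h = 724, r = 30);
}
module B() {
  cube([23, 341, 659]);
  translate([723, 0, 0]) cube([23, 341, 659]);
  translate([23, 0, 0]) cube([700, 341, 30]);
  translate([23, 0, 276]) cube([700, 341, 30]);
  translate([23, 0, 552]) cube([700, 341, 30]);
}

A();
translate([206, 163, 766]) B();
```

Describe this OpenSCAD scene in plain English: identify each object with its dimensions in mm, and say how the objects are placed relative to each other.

A is a rectangular dining table. The top is 1158×667×42 mm with its upper surface at z = 766 mm. It stands on four round legs of 60 mm diameter, each leg's bounding box inset 33 mm from the nearest pair of top edges, running from the floor to the underside of the top.

B is an open bookshelf. Two side panels, each 23 mm thick, 341 mm deep and 659 mm tall, stand 746 mm apart (outside-to-outside). Between them sit 3 shelves, each 30 mm thick and 341 mm deep, spanning the full gap between the sides. The bottom shelf rests on the floor (its underside at z = 0) and the clear gap between one shelf's top and the next shelf's underside is 246 mm.

The bookshelf is on top of the table, centred.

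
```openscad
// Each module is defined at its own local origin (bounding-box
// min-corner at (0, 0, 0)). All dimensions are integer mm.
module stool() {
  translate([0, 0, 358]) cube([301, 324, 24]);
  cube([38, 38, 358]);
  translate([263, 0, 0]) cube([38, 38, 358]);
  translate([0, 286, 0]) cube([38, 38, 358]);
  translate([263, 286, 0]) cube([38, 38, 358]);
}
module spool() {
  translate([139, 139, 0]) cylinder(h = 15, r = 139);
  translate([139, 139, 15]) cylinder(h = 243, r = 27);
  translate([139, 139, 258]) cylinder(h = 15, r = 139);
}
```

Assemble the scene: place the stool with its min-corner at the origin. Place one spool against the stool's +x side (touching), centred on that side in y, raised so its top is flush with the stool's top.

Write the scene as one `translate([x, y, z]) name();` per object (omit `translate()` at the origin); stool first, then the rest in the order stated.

stool();
translate([301, 23, 109]) spool();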